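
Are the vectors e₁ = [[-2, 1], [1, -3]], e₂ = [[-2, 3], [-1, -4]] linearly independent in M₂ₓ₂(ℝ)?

Write each element as a coordinate vector in ℝ⁴ using {E₁₁, E₁₂, E₂₁, E₂₂}.
Place the vectors as rows of a 2×4 matrix and reduce to echelon form.
The reduction yields 2 nonzero rows, so the rank is 2.
Since rank = 2 (the number of vectors), the set is linearly independent.

linearly independent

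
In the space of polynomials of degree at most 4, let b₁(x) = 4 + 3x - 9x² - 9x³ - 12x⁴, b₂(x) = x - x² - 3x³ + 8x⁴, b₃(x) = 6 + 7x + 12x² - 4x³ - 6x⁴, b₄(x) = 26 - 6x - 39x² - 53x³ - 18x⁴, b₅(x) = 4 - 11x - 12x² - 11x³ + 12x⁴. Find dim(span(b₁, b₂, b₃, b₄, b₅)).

Represent each element by its coordinate vector in ℝ⁵.
Apply Gaussian elimination to the matrix whose rows are b₁, b₂, b₃, b₄, b₅.
There are 4 pivot columns, so rank = 4.

dim = 4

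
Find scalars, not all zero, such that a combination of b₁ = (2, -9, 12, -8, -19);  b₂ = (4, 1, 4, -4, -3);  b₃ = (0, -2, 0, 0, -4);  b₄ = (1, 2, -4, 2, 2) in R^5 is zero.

b₁ - b₂ - 3b₃ + 2b₄ = 0

Solve the homogeneous system with b₁, b₂, b₃, b₄ as columns by row-reducing the coefficient matrix.
A generator of the null space is (1, -1, -3, 2).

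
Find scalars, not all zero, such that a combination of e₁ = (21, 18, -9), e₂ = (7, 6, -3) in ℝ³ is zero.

Solve the homogeneous system with e₁, e₂ as columns by row-reducing the coefficient matrix.
One solution (up to scaling) is (1, -3).

e₁ - 3e₂ = 0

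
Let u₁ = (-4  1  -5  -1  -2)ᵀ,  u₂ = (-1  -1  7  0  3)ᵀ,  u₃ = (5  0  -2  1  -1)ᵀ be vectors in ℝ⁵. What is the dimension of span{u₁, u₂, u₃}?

Apply Gaussian elimination to the matrix whose rows are u₁, u₂, u₃.
Exactly 2 pivots survive; hence the rank is 2.

2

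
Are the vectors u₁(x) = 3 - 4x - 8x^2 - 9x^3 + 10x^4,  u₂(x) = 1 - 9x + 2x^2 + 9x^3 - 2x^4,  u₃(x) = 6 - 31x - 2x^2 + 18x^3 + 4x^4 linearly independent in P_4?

linearly dependent

Write each element as a coordinate vector in ℝ⁵ using {1, x, …, x^4}.
Place the vectors as rows of a 3×5 matrix and reduce to echelon form.
The reduction yields 2 nonzero rows, so the rank is 2.
Since rank 2 < 3, the set is linearly dependent.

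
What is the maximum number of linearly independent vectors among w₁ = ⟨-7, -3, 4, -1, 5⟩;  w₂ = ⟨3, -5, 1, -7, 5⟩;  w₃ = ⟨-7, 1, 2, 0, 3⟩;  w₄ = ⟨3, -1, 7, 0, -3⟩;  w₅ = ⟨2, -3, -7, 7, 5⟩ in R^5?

Put the 5×5 matrix [w₁|w₂|w₃|w₄|w₅] into echelon form.
Exactly 5 pivots survive; hence the rank is 5.

5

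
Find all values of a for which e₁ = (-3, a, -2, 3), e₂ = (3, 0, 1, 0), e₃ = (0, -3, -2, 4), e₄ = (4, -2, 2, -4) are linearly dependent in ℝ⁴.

The set is linearly dependent precisely when det[e₁; e₂; e₃; e₄] = 0.
Expanding, det = -16*a - 6.
This vanishes exactly when a = -3/8.

a = -3/8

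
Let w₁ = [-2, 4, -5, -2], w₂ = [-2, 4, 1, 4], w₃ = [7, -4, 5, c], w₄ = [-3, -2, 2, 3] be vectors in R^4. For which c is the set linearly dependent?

The vectors are dependent exactly when the determinant of the matrix with rows w₁, w₂, w₃, w₄ vanishes.
Expanding, det = 96*c + 108.
This vanishes exactly when c = -9/8.

c = -9/8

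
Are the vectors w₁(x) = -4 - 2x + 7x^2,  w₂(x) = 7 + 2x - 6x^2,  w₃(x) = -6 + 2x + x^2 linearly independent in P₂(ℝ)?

linearly independent

Write each element as a coordinate vector in ℝ³ using {1, x, x^2}.
Form the 3×3 matrix with these as columns; its determinant is 68.
A nonzero determinant means the columns are linearly independent.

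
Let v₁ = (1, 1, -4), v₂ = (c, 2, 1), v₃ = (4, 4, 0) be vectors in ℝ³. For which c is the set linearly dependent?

c = 2

The vectors are dependent exactly when the determinant of the matrix with rows v₁, v₂, v₃ vanishes.
Expanding, det = 32 - 16*c.
Solving 32 - 16*c = 0 yields c = 2.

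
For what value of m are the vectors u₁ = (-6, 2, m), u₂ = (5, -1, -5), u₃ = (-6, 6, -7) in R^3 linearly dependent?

m = 23/6

The set is linearly dependent precisely when det[u₁; u₂; u₃] = 0.
Cofactor expansion gives det = 24*m - 92.
Setting this to zero gives m = 23/6.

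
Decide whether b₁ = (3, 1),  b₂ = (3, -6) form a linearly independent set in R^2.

linearly independent

Place the vectors as rows of a 2×2 matrix and reduce to echelon form.
The reduction yields 2 nonzero rows, so the rank is 2.
Since rank = 2 (the number of vectors), the set is linearly independent.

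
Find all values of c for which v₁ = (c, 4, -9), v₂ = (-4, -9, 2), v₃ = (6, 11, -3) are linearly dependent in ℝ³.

The vectors are dependent exactly when the determinant of the matrix with rows v₁, v₂, v₃ vanishes.
Cofactor expansion gives det = 5*c - 90.
This vanishes exactly when c = 18.

c = 18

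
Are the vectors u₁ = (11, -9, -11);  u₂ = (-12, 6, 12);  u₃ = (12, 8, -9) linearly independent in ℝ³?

linearly independent

Form the 3×3 matrix with these as columns; its determinant is -126.
A nonzero determinant means the columns are linearly independent.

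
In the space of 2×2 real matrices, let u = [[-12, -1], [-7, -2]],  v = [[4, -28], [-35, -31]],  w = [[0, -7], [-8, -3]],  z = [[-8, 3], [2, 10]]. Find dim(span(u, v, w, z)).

Represent each element by its coordinate vector in ℝ⁴.
Apply Gaussian elimination to the matrix whose rows are u, v, w, z.
Exactly 3 pivots survive; hence the rank is 3.

dim = 3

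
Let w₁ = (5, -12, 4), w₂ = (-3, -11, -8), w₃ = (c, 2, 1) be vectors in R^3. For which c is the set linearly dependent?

Place the vectors as rows of a 3×3 matrix; dependence ⇔ determinant zero.
The determinant works out to 140*c - 35.
Solving 140*c - 35 = 0 yields c = 1/4.

c = 1/4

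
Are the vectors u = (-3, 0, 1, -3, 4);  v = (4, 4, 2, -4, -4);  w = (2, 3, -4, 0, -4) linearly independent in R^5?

Place the vectors as rows of a 3×5 matrix and reduce to echelon form.
The reduction yields 3 nonzero rows, so the rank is 3.
Since rank = 3 (the number of vectors), the set is linearly independent.

linearly independent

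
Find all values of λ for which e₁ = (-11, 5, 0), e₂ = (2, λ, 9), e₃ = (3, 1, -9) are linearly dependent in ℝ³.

λ = -36/11

The set is linearly dependent precisely when det[e₁; e₂; e₃] = 0.
The determinant works out to 99*λ + 324.
This vanishes exactly when λ = -36/11.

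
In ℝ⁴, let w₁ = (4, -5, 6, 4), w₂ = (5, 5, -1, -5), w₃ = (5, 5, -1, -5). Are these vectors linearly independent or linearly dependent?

linearly dependent

Two of the vectors are equal, giving an immediate dependence.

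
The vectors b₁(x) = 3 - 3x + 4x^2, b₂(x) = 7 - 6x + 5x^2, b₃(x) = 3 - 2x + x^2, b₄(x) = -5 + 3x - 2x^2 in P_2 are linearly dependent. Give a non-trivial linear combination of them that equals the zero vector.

Take coordinates with respect to {1, x, x^2}.
Solve the homogeneous system with b₁, b₂, b₃, b₄ as columns by row-reducing the coefficient matrix.
A generator of the null space is (1, -1, 3, 1).

b₁ - b₂ + 3b₃ + b₄ = 0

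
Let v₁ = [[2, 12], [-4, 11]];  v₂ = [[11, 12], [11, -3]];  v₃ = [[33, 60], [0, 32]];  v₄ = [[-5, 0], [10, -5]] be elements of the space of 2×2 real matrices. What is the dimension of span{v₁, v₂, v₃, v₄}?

dim = 3

Represent each element by its coordinate vector in ℝ⁴.
Put the 4×4 matrix [v₁|v₂|v₃|v₄] into echelon form.
Exactly 3 pivots survive; hence the rank is 3.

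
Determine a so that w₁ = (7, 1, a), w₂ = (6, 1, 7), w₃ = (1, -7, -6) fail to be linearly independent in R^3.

a = 8

The set is linearly dependent precisely when det[w₁; w₂; w₃] = 0.
Cofactor expansion gives det = 344 - 43*a.
Solving 344 - 43*a = 0 yields a = 8.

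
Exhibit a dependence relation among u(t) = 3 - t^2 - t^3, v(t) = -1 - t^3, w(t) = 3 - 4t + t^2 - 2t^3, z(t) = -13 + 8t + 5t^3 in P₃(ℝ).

Take coordinates with respect to {1, t, …, t^3}.
Row-reduce the matrix with u, v, w, z as columns; the null space gives the coefficients.
One solution (up to scaling) is (2, -1, 2, 1).

2u - v + 2w + z = 0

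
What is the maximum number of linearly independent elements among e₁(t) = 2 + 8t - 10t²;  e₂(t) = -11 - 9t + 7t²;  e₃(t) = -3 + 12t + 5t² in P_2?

3

Pass to coordinate vectors with respect to the basis {1, t, t²}.
Form the matrix with e₁, e₂, e₃ as columns and reduce.
Reduction leaves 3 leading entries, giving rank 3.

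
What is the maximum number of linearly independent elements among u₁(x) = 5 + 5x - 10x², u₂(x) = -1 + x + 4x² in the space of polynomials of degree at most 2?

2

Pass to coordinate vectors with respect to the basis {1, x, x²}.
Apply Gaussian elimination to the matrix whose rows are u₁, u₂.
There are 2 pivot columns, so rank = 2.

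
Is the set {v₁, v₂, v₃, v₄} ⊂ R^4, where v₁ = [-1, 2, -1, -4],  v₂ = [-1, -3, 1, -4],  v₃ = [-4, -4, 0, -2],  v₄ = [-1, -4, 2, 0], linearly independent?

linearly independent

The matrix [v₁|v₂|v₃|v₄] has determinant -58.
A nonzero determinant means the columns are linearly independent.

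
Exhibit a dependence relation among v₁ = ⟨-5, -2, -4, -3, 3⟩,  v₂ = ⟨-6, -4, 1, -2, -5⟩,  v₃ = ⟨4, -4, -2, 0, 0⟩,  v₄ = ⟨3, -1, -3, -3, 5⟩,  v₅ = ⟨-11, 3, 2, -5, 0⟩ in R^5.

Solve the homogeneous system with v₁, v₂, v₃, v₄, v₅ as columns by row-reducing the coefficient matrix.
The free variable yields coefficients (0, 1, -2, 1, -1) (any nonzero multiple also works).

v₂ - 2v₃ + v₄ - v₅ = 0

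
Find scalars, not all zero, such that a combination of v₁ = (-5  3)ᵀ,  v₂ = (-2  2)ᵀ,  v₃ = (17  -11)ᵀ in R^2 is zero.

3v₁ + v₂ + v₃ = 0

Set up α₁v₁ + … + α₃v₃ = 0 and solve the homogeneous system.
The free variable yields coefficients (3, 1, 1) (any nonzero multiple also works).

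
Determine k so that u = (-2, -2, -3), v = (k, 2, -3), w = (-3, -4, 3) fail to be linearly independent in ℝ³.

k = 4/3

Place the vectors as rows of a 3×3 matrix; dependence ⇔ determinant zero.
Cofactor expansion gives det = 18*k - 24.
Setting this to zero gives k = 4/3.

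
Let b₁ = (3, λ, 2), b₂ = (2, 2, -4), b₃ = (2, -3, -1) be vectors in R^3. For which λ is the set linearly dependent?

The set is linearly dependent precisely when det[b₁; b₂; b₃] = 0.
Cofactor expansion gives det = -6*λ - 62.
Setting this to zero gives λ = -31/3.

λ = -31/3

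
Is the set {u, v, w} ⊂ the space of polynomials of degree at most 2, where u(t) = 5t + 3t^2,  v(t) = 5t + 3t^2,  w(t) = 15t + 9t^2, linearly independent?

linearly dependent

Take coordinates with respect to the standard basis {1, t, t^2}.
Place the vectors as rows of a 3×3 matrix and reduce to echelon form.
The reduction yields 1 nonzero row, so the rank is 1.
Since rank 1 < 3, the set is linearly dependent.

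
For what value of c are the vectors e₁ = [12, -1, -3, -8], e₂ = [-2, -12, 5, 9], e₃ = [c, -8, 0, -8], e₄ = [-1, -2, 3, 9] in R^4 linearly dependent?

Place the vectors as rows of a 4×4 matrix; dependence ⇔ determinant zero.
Cofactor expansion gives det = -80*c - 736.
Setting this to zero gives c = -46/5.

c = -46/5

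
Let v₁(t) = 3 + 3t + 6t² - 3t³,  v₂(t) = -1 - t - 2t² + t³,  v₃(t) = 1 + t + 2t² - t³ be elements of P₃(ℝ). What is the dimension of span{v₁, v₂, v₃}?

Pass to coordinate vectors with respect to the basis {1, t, …, t³}.
Apply Gaussian elimination to the matrix whose rows are v₁, v₂, v₃.
Reduction leaves 1 leading entry, giving rank 1.

dim = 1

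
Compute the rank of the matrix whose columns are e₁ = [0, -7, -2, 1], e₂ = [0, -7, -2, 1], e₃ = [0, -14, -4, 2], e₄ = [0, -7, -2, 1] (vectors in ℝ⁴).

1

Put the 4×4 matrix [e₁|e₂|e₃|e₄] into echelon form.
Reduction leaves 1 leading entry, giving rank 1.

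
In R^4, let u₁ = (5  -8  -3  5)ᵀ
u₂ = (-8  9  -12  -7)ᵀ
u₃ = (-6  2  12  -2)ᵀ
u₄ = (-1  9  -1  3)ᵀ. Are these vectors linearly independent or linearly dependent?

The matrix [u₁|u₂|u₃|u₄] has determinant -6050.
A nonzero determinant means the columns are linearly independent.

linearly independent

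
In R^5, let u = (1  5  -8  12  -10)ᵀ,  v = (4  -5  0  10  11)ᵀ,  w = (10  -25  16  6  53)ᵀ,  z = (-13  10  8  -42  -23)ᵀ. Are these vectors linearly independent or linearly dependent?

Place the vectors as rows of a 4×5 matrix and reduce to echelon form.
The reduction yields 2 nonzero rows, so the rank is 2.
Since rank 2 < 4, the set is linearly dependent.
Indeed 2u - 3v + w = 0.

linearly dependent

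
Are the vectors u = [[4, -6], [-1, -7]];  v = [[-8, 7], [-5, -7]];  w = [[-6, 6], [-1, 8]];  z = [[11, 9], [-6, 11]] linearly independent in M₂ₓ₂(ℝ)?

linearly independent

Write each element as a coordinate vector in ℝ⁴ using {E₁₁, E₁₂, E₂₁, E₂₂}.
Row-reduce the matrix whose columns are u, v, w, z.
The reduction yields 4 nonzero rows, so the rank is 4.
Since rank = 4 (the number of vectors), the set is linearly independent.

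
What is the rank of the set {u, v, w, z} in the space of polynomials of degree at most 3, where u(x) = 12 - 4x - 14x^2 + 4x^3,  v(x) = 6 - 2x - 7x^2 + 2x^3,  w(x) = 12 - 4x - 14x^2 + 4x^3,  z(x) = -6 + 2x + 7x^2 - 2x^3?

Represent each element by its coordinate vector in ℝ⁴.
Put the 4×4 matrix [u|v|w|z] into echelon form.
Reduction leaves 1 leading entry, giving rank 1.

rank 1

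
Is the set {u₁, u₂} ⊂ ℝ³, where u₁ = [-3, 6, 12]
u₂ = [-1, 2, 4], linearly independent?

linearly dependent

Row-reduce the matrix whose columns are u₁, u₂.
The reduction yields 1 nonzero row, so the rank is 1.
Since rank 1 < 2, the set is linearly dependent.
Indeed u₁ - 3u₂ = 0.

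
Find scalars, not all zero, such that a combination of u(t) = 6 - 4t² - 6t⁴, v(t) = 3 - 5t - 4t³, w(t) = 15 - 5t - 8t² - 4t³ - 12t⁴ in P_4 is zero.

2u + v - w = 0

Write each element as a vector in ℝ⁵ using {1, t, …, t⁴}.
Set up α₁u + … + α₃w = 0 and solve the homogeneous system.
A generator of the null space is (2, 1, -1).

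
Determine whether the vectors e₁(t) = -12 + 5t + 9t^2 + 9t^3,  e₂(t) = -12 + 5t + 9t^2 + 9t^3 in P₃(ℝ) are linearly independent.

linearly dependent

Write each element as a coordinate vector in ℝ⁴ using {1, t, …, t^3}.
Row-reduce the matrix whose columns are e₁, e₂.
The reduction yields 1 nonzero row, so the rank is 1.
Since rank 1 < 2, the set is linearly dependent.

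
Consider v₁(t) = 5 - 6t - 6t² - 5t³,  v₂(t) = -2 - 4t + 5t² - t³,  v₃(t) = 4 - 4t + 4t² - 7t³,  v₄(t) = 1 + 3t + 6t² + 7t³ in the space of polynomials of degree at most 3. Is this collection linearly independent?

linearly independent

Take coordinates with respect to the standard basis {1, t, …, t³}.
The matrix [v₁|v₂|v₃|v₄] has determinant -2723.
A nonzero determinant means the columns are linearly independent.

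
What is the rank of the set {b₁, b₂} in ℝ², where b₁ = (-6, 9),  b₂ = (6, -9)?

Put the 2×2 matrix [b₁|b₂] into echelon form.
Exactly 1 pivot survives; hence the rank is 1.

rank 1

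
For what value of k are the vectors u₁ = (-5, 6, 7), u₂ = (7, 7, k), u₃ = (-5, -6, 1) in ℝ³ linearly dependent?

Place the vectors as rows of a 3×3 matrix; dependence ⇔ determinant zero.
Expanding, det = -60*k - 126.
Setting this to zero gives k = -21/10.

k = -21/10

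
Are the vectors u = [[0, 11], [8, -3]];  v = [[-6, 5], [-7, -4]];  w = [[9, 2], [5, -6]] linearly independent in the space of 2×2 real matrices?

Take coordinates with respect to the standard basis {E₁₁, E₁₂, E₂₁, E₂₂}.
Place the vectors as rows of a 3×4 matrix and reduce to echelon form.
The reduction yields 3 nonzero rows, so the rank is 3.
Since rank = 3 (the number of vectors), the set is linearly independent.

linearly independent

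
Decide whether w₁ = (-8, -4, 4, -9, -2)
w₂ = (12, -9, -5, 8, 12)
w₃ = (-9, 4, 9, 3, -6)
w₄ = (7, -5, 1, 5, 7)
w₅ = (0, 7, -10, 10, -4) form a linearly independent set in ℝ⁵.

The matrix [w₁|w₂|w₃|w₄|w₅] has determinant 1799.
A nonzero determinant means the columns are linearly independent.

linearly independent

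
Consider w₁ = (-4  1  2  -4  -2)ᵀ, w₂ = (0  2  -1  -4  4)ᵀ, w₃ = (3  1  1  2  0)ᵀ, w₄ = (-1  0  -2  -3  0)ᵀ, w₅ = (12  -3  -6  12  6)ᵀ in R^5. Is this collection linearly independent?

One vector is a scalar multiple of another, so the set is dependent.

linearly dependent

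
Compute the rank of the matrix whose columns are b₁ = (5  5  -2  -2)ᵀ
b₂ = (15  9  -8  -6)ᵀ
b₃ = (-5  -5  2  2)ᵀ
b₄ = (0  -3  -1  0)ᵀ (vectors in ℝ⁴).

Row-reduce the 4×4 matrix with these as rows.
There are 2 pivot columns, so rank = 2.

rank 2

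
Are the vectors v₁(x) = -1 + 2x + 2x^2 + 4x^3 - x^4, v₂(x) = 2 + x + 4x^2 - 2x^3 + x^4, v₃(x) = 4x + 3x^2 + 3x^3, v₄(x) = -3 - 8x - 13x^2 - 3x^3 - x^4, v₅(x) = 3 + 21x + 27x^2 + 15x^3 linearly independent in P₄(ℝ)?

Take coordinates with respect to the standard basis {1, x, …, x^4}.
Row-reduce the matrix whose columns are v₁, v₂, v₃, v₄, v₅.
The reduction yields 3 nonzero rows, so the rank is 3.
Since rank 3 < 5, the set is linearly dependent.

linearly dependent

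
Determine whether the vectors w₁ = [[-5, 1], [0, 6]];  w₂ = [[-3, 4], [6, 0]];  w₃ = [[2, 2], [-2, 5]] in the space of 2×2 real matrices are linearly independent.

linearly independent

Take coordinates with respect to the standard basis {E₁₁, E₁₂, E₂₁, E₂₂}.
Row-reduce the matrix whose columns are w₁, w₂, w₃.
The reduction yields 3 nonzero rows, so the rank is 3.
Since rank = 3 (the number of vectors), the set is linearly independent.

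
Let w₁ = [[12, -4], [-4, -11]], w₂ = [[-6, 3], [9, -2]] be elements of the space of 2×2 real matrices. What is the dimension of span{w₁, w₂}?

Use coordinates relative to {E₁₁, E₁₂, E₂₁, E₂₂}.
Apply Gaussian elimination to the matrix whose rows are w₁, w₂.
The echelon form has 2 nonzero rows, so the rank is 2.

dim = 2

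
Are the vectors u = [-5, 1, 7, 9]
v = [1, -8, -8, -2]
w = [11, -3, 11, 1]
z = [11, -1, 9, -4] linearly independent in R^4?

Row-reduce the matrix whose columns are u, v, w, z.
The reduction yields 4 nonzero rows, so the rank is 4.
Since rank = 4 (the number of vectors), the set is linearly independent.

linearly independent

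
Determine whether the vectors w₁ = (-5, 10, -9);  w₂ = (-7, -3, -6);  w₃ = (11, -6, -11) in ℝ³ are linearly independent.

Form the 3×3 matrix with these as columns; its determinant is -2090.
A nonzero determinant means the columns are linearly independent.

linearly independent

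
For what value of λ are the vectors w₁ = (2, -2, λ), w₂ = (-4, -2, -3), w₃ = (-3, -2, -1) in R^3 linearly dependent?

λ = 9

The set is linearly dependent precisely when det[w₁; w₂; w₃] = 0.
The determinant works out to 2*λ - 18.
Setting this to zero gives λ = 9.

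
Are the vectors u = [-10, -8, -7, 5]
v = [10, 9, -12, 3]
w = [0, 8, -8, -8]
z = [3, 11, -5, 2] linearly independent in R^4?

linearly independent

Form the 4×4 matrix with these as columns; its determinant is -18504.
A nonzero determinant means the columns are linearly independent.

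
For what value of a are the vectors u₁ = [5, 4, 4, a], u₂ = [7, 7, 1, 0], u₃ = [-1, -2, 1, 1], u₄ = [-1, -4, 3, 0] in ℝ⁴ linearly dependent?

Place the vectors as rows of a 4×4 matrix; dependence ⇔ determinant zero.
Expanding, det = 47 - 2*a.
This vanishes exactly when a = 47/2.

a = 47/2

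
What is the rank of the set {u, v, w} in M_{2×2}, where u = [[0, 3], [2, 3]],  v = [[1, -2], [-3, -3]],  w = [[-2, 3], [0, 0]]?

Pass to coordinate vectors with respect to the basis {E₁₁, E₁₂, E₂₁, E₂₂}.
Form the matrix with u, v, w as columns and reduce.
Reduction leaves 3 leading entries, giving rank 3.

rank 3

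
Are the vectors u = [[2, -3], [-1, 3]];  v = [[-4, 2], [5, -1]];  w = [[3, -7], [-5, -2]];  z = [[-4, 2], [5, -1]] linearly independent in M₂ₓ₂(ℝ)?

linearly dependent

Take coordinates with respect to the standard basis {E₁₁, E₁₂, E₂₁, E₂₂}.
Two of the vectors are equal, giving an immediate dependence.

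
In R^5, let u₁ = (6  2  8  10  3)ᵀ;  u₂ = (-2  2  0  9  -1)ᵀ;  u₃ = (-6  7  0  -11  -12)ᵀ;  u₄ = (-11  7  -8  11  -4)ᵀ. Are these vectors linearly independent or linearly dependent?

Row-reduce the matrix whose columns are u₁, u₂, u₃, u₄.
The reduction yields 4 nonzero rows, so the rank is 4.
Since rank = 4 (the number of vectors), the set is linearly independent.

linearly independent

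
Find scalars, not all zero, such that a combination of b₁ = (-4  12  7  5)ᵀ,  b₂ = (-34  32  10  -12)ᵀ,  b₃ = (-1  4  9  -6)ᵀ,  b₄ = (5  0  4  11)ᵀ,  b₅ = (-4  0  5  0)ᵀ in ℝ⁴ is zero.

Row-reduce the matrix with b₁, b₂, b₃, b₄, b₅ as columns; the null space gives the coefficients.
The free variable yields coefficients (3, -1, -1, -3, 2) (any nonzero multiple also works).

3b₁ - b₂ - b₃ - 3b₄ + 2b₅ = 0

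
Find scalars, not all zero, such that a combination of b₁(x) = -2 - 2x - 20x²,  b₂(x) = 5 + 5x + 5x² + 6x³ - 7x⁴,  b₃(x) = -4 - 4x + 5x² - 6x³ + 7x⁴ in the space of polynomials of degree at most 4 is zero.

b₁ + 2b₂ + 2b₃ = 0

Write each element as a vector in ℝ⁵ using {1, x, …, x⁴}.
Solve the homogeneous system with b₁, b₂, b₃ as columns by row-reducing the coefficient matrix.
A generator of the null space is (1, 2, 2).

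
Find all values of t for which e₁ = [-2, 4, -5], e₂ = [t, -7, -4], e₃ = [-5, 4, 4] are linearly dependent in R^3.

t = 31/4

The vectors are dependent exactly when the determinant of the matrix with rows e₁, e₂, e₃ vanishes.
Expanding, det = 279 - 36*t.
Setting this to zero gives t = 31/4.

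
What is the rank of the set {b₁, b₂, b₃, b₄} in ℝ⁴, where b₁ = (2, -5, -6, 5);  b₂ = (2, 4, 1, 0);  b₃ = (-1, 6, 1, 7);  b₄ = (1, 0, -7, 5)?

Row-reduce the 4×4 matrix with these as rows.
There are 4 pivot columns, so rank = 4.

rank 4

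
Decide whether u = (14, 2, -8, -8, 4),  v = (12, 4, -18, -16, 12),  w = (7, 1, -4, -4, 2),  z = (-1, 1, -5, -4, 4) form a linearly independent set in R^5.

Row-reduce the matrix whose columns are u, v, w, z.
The reduction yields 2 nonzero rows, so the rank is 2.
Since rank 2 < 4, the set is linearly dependent.

linearly dependent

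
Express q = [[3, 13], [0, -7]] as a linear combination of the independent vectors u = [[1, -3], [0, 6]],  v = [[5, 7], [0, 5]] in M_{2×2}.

Work in coordinates with respect to the standard basis {E₁₁, E₁₂, E₂₁, E₂₂}.
Since u, v are independent, the coefficients expressing q are uniquely determined by a linear system.
Row-reducing the augmented matrix gives the unique coefficients (c₁, c₂) = (-2, 1).

q = -2u + v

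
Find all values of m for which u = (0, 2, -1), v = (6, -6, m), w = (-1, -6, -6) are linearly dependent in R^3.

m = 57

Dependence holds iff the 3×3 matrix [u v w] is singular.
Expanding, det = 114 - 2*m.
This vanishes exactly when m = 57.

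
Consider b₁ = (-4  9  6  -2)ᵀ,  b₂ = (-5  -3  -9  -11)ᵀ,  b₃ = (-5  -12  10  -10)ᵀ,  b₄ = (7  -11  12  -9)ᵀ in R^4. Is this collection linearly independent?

linearly independent

The matrix [b₁|b₂|b₃|b₄] has determinant -31885.
A nonzero determinant means the columns are linearly independent.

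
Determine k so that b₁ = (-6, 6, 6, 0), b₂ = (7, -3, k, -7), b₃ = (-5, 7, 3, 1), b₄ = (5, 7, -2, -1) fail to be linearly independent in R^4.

The vectors are dependent exactly when the determinant of the matrix with rows b₁, b₂, b₃, b₄ vanishes.
Cofactor expansion gives det = 696 - 84*k.
This vanishes exactly when k = 58/7.

k = 58/7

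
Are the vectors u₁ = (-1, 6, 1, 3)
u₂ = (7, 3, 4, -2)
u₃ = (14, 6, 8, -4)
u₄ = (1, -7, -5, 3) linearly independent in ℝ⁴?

One vector is a scalar multiple of another, so the set is dependent.

linearly dependent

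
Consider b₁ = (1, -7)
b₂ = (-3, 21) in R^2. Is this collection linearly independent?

linearly dependent

Form the 2×2 matrix with these as columns; its determinant is 0.
A zero determinant means the columns are linearly dependent.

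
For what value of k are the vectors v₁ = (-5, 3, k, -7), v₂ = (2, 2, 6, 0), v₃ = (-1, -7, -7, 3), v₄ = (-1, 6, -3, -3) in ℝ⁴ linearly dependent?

k = 55/3

The set is linearly dependent precisely when det[v₁; v₂; v₃; v₄] = 0.
Cofactor expansion gives det = 110 - 6*k.
Setting this to zero gives k = 55/3.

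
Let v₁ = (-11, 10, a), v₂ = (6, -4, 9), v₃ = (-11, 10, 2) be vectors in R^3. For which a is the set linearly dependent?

a = 2

Dependence holds iff the 3×3 matrix [v₁ v₂ v₃] is singular.
Cofactor expansion gives det = 16*a - 32.
Solving 16*a - 32 = 0 yields a = 2.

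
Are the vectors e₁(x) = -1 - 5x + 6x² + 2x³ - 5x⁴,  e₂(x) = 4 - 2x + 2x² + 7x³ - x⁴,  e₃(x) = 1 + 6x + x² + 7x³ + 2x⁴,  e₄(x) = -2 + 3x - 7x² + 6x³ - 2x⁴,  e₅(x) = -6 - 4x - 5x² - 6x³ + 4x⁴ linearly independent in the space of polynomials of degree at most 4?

Take coordinates with respect to the standard basis {1, x, …, x⁴}.
Place the vectors as rows of a 5×5 matrix and reduce to echelon form.
The reduction yields 5 nonzero rows, so the rank is 5.
Since rank = 5 (the number of vectors), the set is linearly independent.

linearly independent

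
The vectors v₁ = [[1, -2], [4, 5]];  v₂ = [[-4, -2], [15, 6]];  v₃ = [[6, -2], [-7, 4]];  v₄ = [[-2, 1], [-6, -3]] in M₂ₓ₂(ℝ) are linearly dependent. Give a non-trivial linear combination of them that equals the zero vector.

Take coordinates with respect to {E₁₁, E₁₂, E₂₁, E₂₂}.
Row-reduce the matrix with v₁, v₂, v₃, v₄ as columns; the null space gives the coefficients.
One solution (up to scaling) is (2, -1, -1, 0).

2v₁ - v₂ - v₃ = 0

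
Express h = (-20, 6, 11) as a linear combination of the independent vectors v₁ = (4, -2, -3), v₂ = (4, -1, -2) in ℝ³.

Set up the augmented matrix [v₁ | v₂ | h] and row-reduce.
The system has the unique solution (a₁, a₂) = (-1, -4).

h = -v₁ - 4v₂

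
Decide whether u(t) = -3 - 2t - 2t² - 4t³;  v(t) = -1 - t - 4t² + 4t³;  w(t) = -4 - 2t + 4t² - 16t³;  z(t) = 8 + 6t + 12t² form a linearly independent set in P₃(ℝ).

linearly dependent

Write each element as a coordinate vector in ℝ⁴ using {1, t, …, t³}.
Row-reduce the matrix whose columns are u, v, w, z.
The reduction yields 2 nonzero rows, so the rank is 2.
Since rank 2 < 4, the set is linearly dependent.
Indeed 2u - 2v - w = 0.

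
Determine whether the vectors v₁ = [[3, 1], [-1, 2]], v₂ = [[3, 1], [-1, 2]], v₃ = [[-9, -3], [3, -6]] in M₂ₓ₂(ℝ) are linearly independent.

linearly dependent

Take coordinates with respect to the standard basis {E₁₁, E₁₂, E₂₁, E₂₂}.
Place the vectors as rows of a 3×4 matrix and reduce to echelon form.
The reduction yields 1 nonzero row, so the rank is 1.
Since rank 1 < 3, the set is linearly dependent.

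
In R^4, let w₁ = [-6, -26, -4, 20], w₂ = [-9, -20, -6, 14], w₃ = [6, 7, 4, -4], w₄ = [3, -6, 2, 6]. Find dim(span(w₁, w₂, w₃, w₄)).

Put the 4×4 matrix [w₁|w₂|w₃|w₄] into echelon form.
Exactly 2 pivots survive; hence the rank is 2.

dim = 2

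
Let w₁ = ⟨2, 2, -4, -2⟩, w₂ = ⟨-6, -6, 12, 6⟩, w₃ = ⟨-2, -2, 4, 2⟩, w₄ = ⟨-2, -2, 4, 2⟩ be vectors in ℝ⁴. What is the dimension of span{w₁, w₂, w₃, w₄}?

dim = 1

Form the matrix with w₁, w₂, w₃, w₄ as columns and reduce.
Exactly 1 pivot survives; hence the rank is 1.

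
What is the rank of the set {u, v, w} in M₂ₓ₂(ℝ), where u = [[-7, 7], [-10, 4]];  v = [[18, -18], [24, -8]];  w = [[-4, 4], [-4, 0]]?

Pass to coordinate vectors with respect to the basis {E₁₁, E₁₂, E₂₁, E₂₂}.
Apply Gaussian elimination to the matrix whose rows are u, v, w.
Reduction leaves 2 leading entries, giving rank 2.

2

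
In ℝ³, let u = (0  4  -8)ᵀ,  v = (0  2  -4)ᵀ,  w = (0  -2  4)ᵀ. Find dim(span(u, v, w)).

Put the 3×3 matrix [u|v|w] into echelon form.
The echelon form has 1 nonzero row, so the rank is 1.

1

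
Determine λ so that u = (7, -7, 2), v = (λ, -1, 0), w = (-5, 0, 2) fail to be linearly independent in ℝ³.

λ = 12/7

The vectors are dependent exactly when the determinant of the matrix with rows u, v, w vanishes.
Cofactor expansion gives det = 14*λ - 24.
Setting this to zero gives λ = 12/7.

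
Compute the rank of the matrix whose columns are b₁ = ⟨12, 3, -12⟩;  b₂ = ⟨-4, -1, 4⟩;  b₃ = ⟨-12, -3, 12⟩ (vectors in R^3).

rank 1

Put the 3×3 matrix [b₁|b₂|b₃] into echelon form.
The echelon form has 1 nonzero row, so the rank is 1.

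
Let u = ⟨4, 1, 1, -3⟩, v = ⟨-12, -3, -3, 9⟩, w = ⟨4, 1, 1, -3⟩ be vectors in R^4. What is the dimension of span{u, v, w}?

dim = 1

Apply Gaussian elimination to the matrix whose rows are u, v, w.
The echelon form has 1 nonzero row, so the rank is 1.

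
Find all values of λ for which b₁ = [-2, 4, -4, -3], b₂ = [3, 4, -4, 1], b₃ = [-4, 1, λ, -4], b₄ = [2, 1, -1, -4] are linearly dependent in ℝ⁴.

Place the vectors as rows of a 4×4 matrix; dependence ⇔ determinant zero.
Expanding, det = 105*λ + 105.
This vanishes exactly when λ = -1.

λ = -1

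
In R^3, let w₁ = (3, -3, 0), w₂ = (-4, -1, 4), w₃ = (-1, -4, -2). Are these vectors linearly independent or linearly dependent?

Row-reduce the matrix whose columns are w₁, w₂, w₃.
The reduction yields 3 nonzero rows, so the rank is 3.
Since rank = 3 (the number of vectors), the set is linearly independent.

linearly independent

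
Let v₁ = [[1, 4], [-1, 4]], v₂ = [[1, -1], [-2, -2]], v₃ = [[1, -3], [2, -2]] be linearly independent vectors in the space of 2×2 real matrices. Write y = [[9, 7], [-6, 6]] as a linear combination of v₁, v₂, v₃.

y = 4v₁ + 3v₂ + 2v₃

Identify each element with its coordinate vector in ℝ⁴ via {E₁₁, E₁₂, E₂₁, E₂₂}.
Solve the system with v₁, v₂, v₃ as columns and y as the right-hand side.
Back-substitution yields (α₁, α₂, α₃) = (4, 3, 2).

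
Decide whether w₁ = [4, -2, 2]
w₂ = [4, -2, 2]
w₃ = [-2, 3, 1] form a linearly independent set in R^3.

linearly dependent

Form the 3×3 matrix with these as columns; its determinant is 0.
A zero determinant means the columns are linearly dependent.
Indeed w₁ - w₂ = 0.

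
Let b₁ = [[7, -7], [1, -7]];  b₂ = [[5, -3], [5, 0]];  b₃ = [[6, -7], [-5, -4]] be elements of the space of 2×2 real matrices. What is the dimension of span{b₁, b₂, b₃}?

3

Use coordinates relative to {E₁₁, E₁₂, E₂₁, E₂₂}.
Form the matrix with b₁, b₂, b₃ as columns and reduce.
The echelon form has 3 nonzero rows, so the rank is 3.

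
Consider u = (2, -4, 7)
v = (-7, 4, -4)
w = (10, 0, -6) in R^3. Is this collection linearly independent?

linearly dependent

Place the vectors as rows of a 3×3 matrix and reduce to echelon form.
The reduction yields 2 nonzero rows, so the rank is 2.
Since rank 2 < 3, the set is linearly dependent.
Indeed 2u + 2v + w = 0.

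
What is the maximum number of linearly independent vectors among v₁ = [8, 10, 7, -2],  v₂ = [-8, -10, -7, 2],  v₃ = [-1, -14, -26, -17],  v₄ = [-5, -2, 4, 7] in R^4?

Put the 4×4 matrix [v₁|v₂|v₃|v₄] into echelon form.
Exactly 2 pivots survive; hence the rank is 2.

2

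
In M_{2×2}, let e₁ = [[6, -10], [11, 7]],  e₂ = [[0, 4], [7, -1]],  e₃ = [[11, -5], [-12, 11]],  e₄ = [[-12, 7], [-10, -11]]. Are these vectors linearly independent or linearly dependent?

Take coordinates with respect to the standard basis {E₁₁, E₁₂, E₂₁, E₂₂}.
Place the vectors as rows of a 4×4 matrix and reduce to echelon form.
The reduction yields 4 nonzero rows, so the rank is 4.
Since rank = 4 (the number of vectors), the set is linearly independent.

linearly independent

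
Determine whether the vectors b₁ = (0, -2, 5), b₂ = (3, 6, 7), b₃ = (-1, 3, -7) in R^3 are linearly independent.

Row-reduce the matrix whose columns are b₁, b₂, b₃.
The reduction yields 3 nonzero rows, so the rank is 3.
Since rank = 3 (the number of vectors), the set is linearly independent.

linearly independent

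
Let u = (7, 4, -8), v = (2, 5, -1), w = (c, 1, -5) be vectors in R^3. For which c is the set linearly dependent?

The vectors are dependent exactly when the determinant of the matrix with rows u, v, w vanishes.
Expanding, det = 36*c - 144.
This vanishes exactly when c = 4.

c = 4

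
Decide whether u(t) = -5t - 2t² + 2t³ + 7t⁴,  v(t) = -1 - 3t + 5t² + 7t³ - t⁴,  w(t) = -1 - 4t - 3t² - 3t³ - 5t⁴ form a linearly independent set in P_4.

Take coordinates with respect to the standard basis {1, t, …, t⁴}.
Row-reduce the matrix whose columns are u, v, w.
The reduction yields 3 nonzero rows, so the rank is 3.
Since rank = 3 (the number of vectors), the set is linearly independent.

linearly independent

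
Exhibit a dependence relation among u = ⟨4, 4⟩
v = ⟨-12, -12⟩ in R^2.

Solve the homogeneous system with u, v as columns by row-reducing the coefficient matrix.
One solution (up to scaling) is (3, 1).

3u + v = 0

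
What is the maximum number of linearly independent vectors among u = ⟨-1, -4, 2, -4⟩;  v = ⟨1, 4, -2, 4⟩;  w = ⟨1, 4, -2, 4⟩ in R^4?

1

Apply Gaussian elimination to the matrix whose rows are u, v, w.
Reduction leaves 1 leading entry, giving rank 1.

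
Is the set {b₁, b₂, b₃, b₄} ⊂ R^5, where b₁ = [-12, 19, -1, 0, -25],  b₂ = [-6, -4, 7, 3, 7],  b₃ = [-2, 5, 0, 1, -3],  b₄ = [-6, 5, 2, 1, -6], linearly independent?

Row-reduce the matrix whose columns are b₁, b₂, b₃, b₄.
The reduction yields 3 nonzero rows, so the rank is 3.
Since rank 3 < 4, the set is linearly dependent.
Indeed b₁ + b₂ - 3b₄ = 0.

linearly dependent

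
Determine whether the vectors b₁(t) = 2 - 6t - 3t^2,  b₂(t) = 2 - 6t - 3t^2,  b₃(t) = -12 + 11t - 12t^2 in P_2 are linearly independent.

Take coordinates with respect to the standard basis {1, t, t^2}.
Two of the vectors are equal, giving an immediate dependence.

linearly dependent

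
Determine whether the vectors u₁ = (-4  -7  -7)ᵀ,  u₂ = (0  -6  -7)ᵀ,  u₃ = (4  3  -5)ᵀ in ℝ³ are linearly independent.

Row-reduce the matrix whose columns are u₁, u₂, u₃.
The reduction yields 3 nonzero rows, so the rank is 3.
Since rank = 3 (the number of vectors), the set is linearly independent.

linearly independent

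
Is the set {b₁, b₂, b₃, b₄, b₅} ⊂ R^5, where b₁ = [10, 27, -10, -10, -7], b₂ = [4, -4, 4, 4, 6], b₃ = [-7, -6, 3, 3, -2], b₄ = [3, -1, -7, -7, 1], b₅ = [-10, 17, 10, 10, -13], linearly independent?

The matrix [b₁|b₂|b₃|b₄|b₅] has determinant 0.
A zero determinant means the columns are linearly dependent.
Indeed b₁ + 2b₂ + 3b₃ + b₄ = 0.

linearly dependent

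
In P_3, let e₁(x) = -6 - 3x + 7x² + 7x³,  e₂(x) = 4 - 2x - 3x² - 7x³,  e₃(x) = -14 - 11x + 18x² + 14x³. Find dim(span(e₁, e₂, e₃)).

Use coordinates relative to {1, x, …, x³}.
Put the 4×3 matrix [e₁|e₂|e₃] into echelon form.
There are 2 pivot columns, so rank = 2.

2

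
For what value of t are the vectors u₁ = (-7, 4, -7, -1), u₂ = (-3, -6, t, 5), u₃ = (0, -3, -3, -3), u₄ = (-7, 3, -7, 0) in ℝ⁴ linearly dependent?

Dependence holds iff the 4×4 matrix [u₁ u₂ u₃ u₄] is singular.
Cofactor expansion gives det = -42*t - 174.
Setting this to zero gives t = -29/7.

t = -29/7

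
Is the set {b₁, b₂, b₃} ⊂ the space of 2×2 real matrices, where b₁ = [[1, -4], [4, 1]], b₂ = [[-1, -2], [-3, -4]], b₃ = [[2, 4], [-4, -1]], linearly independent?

linearly independent

Write each element as a coordinate vector in ℝ⁴ using {E₁₁, E₁₂, E₂₁, E₂₂}.
Place the vectors as rows of a 3×4 matrix and reduce to echelon form.
The reduction yields 3 nonzero rows, so the rank is 3.
Since rank = 3 (the number of vectors), the set is linearly independent.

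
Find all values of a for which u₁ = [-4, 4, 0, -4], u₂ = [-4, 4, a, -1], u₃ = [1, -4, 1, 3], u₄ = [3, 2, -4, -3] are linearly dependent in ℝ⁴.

a = 21/8

The vectors are dependent exactly when the determinant of the matrix with rows u₁, u₂, u₃, u₄ vanishes.
The determinant works out to 32*a - 84.
This vanishes exactly when a = 21/8.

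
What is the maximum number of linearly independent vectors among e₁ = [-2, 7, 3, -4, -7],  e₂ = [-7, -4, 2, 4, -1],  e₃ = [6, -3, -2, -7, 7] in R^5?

3

Put the 5×3 matrix [e₁|e₂|e₃] into echelon form.
The echelon form has 3 nonzero rows, so the rank is 3.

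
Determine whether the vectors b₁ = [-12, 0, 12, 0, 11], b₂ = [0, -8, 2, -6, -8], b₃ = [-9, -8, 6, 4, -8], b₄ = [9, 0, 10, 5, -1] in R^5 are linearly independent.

linearly independent

Row-reduce the matrix whose columns are b₁, b₂, b₃, b₄.
The reduction yields 4 nonzero rows, so the rank is 4.
Since rank = 4 (the number of vectors), the set is linearly independent.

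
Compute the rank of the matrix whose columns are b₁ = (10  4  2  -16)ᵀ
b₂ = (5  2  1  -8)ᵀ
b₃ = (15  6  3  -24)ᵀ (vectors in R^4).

1

Form the matrix with b₁, b₂, b₃ as columns and reduce.
There is 1 pivot column, so rank = 1.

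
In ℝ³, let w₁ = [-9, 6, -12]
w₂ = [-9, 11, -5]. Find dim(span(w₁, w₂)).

dim = 2

Form the matrix with w₁, w₂ as columns and reduce.
The echelon form has 2 nonzero rows, so the rank is 2.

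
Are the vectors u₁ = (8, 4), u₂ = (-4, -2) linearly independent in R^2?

linearly dependent

Row-reduce the matrix whose columns are u₁, u₂.
The reduction yields 1 nonzero row, so the rank is 1.
Since rank 1 < 2, the set is linearly dependent.
Indeed u₁ + 2u₂ = 0.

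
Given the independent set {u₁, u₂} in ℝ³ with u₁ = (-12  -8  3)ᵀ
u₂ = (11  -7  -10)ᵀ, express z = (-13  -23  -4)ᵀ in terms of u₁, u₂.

z = 2u₁ + u₂

Write z = c₁u₁ + c₂u₂ and equate components.
Back-substitution yields (c₁, c₂) = (2, 1).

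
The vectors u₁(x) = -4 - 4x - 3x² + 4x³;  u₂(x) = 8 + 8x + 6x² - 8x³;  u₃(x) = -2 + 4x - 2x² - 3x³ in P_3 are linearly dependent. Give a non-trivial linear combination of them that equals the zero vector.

2u₁ + u₂ = 0

Take coordinates with respect to {1, x, …, x³}.
Set up α₁u₁ + … + α₃u₃ = 0 and solve the homogeneous system.
One solution (up to scaling) is (2, 1, 0).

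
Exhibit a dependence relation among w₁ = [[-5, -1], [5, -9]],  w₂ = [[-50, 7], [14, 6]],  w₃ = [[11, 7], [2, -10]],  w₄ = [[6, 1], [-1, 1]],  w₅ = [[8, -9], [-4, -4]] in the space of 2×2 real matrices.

w₁ - w₂ - w₃ - 3w₄ - 2w₅ = 0

Take coordinates with respect to {E₁₁, E₁₂, E₂₁, E₂₂}.
Set up α₁w₁ + … + α₅w₅ = 0 and solve the homogeneous system.
One solution (up to scaling) is (1, -1, -1, -3, -2).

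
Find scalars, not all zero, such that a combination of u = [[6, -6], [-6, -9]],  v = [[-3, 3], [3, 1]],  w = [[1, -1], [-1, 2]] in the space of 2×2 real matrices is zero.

Take coordinates with respect to {E₁₁, E₁₂, E₂₁, E₂₂}.
Write the vectors as columns of a matrix and find a nonzero vector in its null space.
One solution (up to scaling) is (1, 3, 3).

u + 3v + 3w = 0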